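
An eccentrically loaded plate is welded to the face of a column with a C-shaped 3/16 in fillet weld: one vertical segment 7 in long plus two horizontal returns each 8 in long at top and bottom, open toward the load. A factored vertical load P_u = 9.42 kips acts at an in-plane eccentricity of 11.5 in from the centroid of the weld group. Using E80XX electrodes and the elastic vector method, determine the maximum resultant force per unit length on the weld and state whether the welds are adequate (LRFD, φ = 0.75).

f_max ≈ 2.11 kip/in; adequate

E80XX → F_EXX = 80 ksi.
Total weld length L_w = 23 in. Treat welds as unit-width lines.
Centroid: x̄ = 2×8×4 / 23 = 2.783 in from the vertical weld.
Polar moment about centroid: J = I_x + I_y = [7³/12 + 2×8×3.5²] + [7×2.783² + 2(8³/12 + 8×1.217²)] = 387.8 in³.
Direct shear f_v = P/L_w = 9.42 / 23 = 0.4096 kip/in (vertical).
Torsion M = P·e = 9.42 × 11.5 = 108.33 kip·in.
Critical point at (x, y) = (5.217, 3.5) from centroid. f_tx = M·y/J = 0.9776 kip/in; f_ty = M·x/J = 1.457 kip/in.
Resultant f_max = √[f_tx² + (f_v + f_ty)²] = √[0.9776² + (0.4096 + 1.457)²] = 2.107 kip/in.
Capacity per unit length: φr_n = 0.75 × 0.6 × 80 × (0.707 × 0.1875) = 4.772 kip/in.
2.107 ≤ 4.772 → adequate.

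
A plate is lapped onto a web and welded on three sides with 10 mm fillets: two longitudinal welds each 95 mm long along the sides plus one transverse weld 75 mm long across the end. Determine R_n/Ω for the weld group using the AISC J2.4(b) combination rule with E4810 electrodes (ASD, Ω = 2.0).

R_n/Ω ≈ 279 kN

E48XX → F_EXX = 480 MPa.
t_e = 0.707 × 10 = 7.07 mm.
R_nwl = 0.6 × 480 × 7.07 × 190 × 10⁻³ = 386.9 kN (longitudinal, 2 welds).
R_nwt = 0.6 × 480 × 7.07 × 75 × 10⁻³ = 152.7 kN (transverse, base value).
(i) R_nwl + R_nwt = 539.6 kN; (ii) 0.85 R_nwl + 1.5 R_nwt = 557.9 kN.
R_n = max = 557.9 kN [governs: (ii)]; R_n/Ω = 279 kN.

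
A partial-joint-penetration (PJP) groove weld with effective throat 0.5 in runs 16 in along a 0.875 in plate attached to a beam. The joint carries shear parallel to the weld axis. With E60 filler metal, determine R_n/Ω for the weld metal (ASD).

R_n/Ω ≈ 144 kips

E60XX → F_EXX = 60 ksi.
Effective throat (given) t_e = 0.5 in.
A_we = 0.5 × 16 = 8 in².
F_nw = 0.6 F_EXX = 36 ksi.
R_n/Ω = (36 × 8) / 2.0 = 144 kips.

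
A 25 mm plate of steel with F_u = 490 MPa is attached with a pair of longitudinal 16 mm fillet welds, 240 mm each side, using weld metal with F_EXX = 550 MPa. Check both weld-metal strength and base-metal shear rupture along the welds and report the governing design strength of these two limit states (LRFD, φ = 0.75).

φR_n ≈ 1340 kN (weld metal governs)

t_e = 0.707 × 16 = 11.31 mm; L = 480 mm.
Weld metal: φR_n = 0.75 × 0.6 × 550 × 11.31 × 480 × 10⁻³ = 1344 kN.
Base metal (shear rupture): φR_n = 0.75 × 0.6 × 490 × 25 × 480 × 10⁻³ = 2646 kN.
Governing: weld metal.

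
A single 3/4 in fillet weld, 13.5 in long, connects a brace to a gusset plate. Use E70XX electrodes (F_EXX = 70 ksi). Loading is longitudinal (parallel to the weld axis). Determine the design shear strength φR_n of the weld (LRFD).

Effective throat t_e = 0.707 × 0.75 = 0.5302 in.
Total length L = 13.5 in; A_we = 0.5302 × 13.5 = 7.158 in².
F_nw = 0.6 F_EXX = 0.6 × 70 = 42 ksi.
φR_n = 0.75 × 42 × 7.158 = 225.5 kip.

φR_n ≈ 225 kip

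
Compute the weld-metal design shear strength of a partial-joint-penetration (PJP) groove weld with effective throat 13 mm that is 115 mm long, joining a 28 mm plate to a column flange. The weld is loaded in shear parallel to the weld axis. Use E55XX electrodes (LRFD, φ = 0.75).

φR_n ≈ 370 kN

E55XX → F_EXX = 550 MPa.
Effective throat (given) t_e = 13 mm.
A_we = 13 × 115 = 1495 mm².
F_nw = 0.6 F_EXX = 330 MPa.
φR_n = 0.75 × 330 × 1495 × 10⁻³ = 370 kN.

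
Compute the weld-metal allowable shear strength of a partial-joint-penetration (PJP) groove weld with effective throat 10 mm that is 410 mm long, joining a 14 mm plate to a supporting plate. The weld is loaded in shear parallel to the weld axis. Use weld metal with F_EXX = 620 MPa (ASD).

Effective throat (given) t_e = 10 mm.
A_we = 10 × 410 = 4100 mm².
F_nw = 0.6 F_EXX = 372 MPa.
R_n/Ω = (372 × 4100) / 2.0 × 10⁻³ = 762.6 kN.

R_n/Ω ≈ 763 kN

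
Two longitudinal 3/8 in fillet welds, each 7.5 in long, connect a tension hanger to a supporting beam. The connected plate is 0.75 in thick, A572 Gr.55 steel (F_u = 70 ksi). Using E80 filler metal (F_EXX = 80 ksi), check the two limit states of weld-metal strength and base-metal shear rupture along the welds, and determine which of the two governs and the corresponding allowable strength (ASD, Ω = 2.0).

R_n/Ω ≈ 95.4 kip (weld metal governs)

t_e = 0.707 × 0.375 = 0.2651 in; L = 15 in.
Weld metal: R_n/Ω = (1/2.0) × 0.6 × 80 × 0.2651 × 15 = 95.44 kip.
Base metal (shear rupture): R_n/Ω = (1/2.0) × 0.6 × 70 × 0.75 × 15 = 236.2 kip.
Governing: weld metal.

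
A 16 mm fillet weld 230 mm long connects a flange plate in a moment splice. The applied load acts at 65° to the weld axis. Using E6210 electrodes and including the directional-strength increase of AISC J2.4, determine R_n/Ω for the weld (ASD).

R_n/Ω ≈ 693 kN

E62XX → F_EXX = 620 MPa.
t_e = 0.707 × 16 = 11.31 mm; A_we = 11.31 × 230 = 2602 mm².
Directional factor: 1.0 + 0.5 sin^1.5(65°) = 1.431.
F_nw = 0.6 × 620 × 1.431 = 532.5 MPa.
R_n/Ω = (532.5 × 2602) / 2.0 × 10⁻³ = 692.7 kN.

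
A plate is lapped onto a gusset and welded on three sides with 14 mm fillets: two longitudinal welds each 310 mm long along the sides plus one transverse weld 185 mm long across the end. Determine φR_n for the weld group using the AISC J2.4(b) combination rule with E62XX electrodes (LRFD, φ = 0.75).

φR_n ≈ 2220 kN

E62XX → F_EXX = 620 MPa.
t_e = 0.707 × 14 = 9.898 mm.
R_nwl = 0.6 × 620 × 9.898 × 620 × 10⁻³ = 2283 kN (longitudinal, 2 welds).
R_nwt = 0.6 × 620 × 9.898 × 185 × 10⁻³ = 681.2 kN (transverse, base value).
(i) R_nwl + R_nwt = 2964 kN; (ii) 0.85 R_nwl + 1.5 R_nwt = 2962 kN.
R_n = max = 2964 kN [governs: (i)]; φR_n = 2223 kN.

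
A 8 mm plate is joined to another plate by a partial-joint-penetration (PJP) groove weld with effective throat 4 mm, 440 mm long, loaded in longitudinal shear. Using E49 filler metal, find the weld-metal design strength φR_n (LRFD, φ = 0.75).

φR_n ≈ 388 kN

E49XX → F_EXX = 490 MPa.
Effective throat (given) t_e = 4 mm.
A_we = 4 × 440 = 1760 mm².
F_nw = 0.6 F_EXX = 294 MPa.
φR_n = 0.75 × 294 × 1760 × 10⁻³ = 388.1 kN.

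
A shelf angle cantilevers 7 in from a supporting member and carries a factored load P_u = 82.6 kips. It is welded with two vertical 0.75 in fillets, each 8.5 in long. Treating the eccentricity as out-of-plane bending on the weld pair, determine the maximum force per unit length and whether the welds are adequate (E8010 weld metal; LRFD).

f_max ≈ 24.5 kip/in; NOT adequate

E80XX → F_EXX = 80 ksi.
L_w = 2 × 8.5 = 17 in; section modulus (unit throat) S = 2 × L²/6 = 24.08 in².
Direct shear f_v = P/L_w = 82.6/17 = 4.859 kip/in.
Moment M = P × e = 82.6 × 7 = 578.2 kip·in; bending f_b = M/S = 24.01 kip/in.
f_max = √(f_v² + f_b²) = √(4.859² + 24.01²) = 24.5 kip/in.
φr_n = 0.75 × 0.6 × 80 × (0.707 × 0.75) = 19.09 kip/in → NOT adequate.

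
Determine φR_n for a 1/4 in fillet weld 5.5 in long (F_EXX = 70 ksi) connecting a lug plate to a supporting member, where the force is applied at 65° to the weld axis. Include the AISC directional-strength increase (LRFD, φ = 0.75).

φR_n ≈ 43.8 kips

t_e = 0.707 × 0.25 = 0.1767 in; A_we = 0.1767 × 5.5 = 0.9721 in².
Directional factor: 1.0 + 0.5 sin^1.5(65°) = 1.431.
F_nw = 0.6 × 70 × 1.431 = 60.12 ksi.
φR_n = 0.75 × 60.12 × 0.9721 = 43.83 kips.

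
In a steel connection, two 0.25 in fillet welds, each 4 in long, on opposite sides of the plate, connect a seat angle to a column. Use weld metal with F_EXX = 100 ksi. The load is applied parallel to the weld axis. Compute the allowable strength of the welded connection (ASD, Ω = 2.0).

R_n/Ω ≈ 42.4 kip

Effective throat t_e = 0.707 × 0.25 = 0.1767 in.
Total length L = 8 in; A_we = 0.1767 × 8 = 1.414 in².
F_nw = 0.6 F_EXX = 0.6 × 100 = 60 ksi.
R_n = 60 × 1.414 = 84.84 kip; R_n/Ω = 84.84/2.0 = 42.42 kip.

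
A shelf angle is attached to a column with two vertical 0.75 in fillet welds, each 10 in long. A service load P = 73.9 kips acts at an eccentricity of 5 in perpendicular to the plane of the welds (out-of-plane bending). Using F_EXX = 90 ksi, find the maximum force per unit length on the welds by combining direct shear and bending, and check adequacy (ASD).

L_w = 2 × 10 = 20 in; section modulus (unit throat) S = 2 × L²/6 = 33.33 in².
Direct shear f_v = P/L_w = 73.9/20 = 3.695 kip/in.
Moment M = P × e = 73.9 × 5 = 369.5 kip·in; bending f_b = M/S = 11.08 kip/in.
f_max = √(f_v² + f_b²) = √(3.695² + 11.08²) = 11.68 kip/in.
r_n/Ω = (1/2.0) × 0.6 × 90 × (0.707 × 0.75) = 14.32 kip/in → adequate.

f_max ≈ 11.7 kip/in; adequate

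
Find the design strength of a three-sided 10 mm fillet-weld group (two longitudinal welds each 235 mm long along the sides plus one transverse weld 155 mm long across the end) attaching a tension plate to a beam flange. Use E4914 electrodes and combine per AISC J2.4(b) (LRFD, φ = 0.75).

φR_n ≈ 985 kN

E49XX → F_EXX = 490 MPa.
t_e = 0.707 × 10 = 7.07 mm.
R_nwl = 0.6 × 490 × 7.07 × 470 × 10⁻³ = 976.9 kN (longitudinal, 2 welds).
R_nwt = 0.6 × 490 × 7.07 × 155 × 10⁻³ = 322.2 kN (transverse, base value).
(i) R_nwl + R_nwt = 1299 kN; (ii) 0.85 R_nwl + 1.5 R_nwt = 1314 kN.
R_n = max = 1314 kN [governs: (ii)]; φR_n = 985.2 kN.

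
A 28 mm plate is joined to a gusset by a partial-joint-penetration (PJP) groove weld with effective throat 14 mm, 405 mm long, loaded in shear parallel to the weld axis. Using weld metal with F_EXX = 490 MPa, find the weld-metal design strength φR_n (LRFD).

φR_n ≈ 1250 kN

Effective throat (given) t_e = 14 mm.
A_we = 14 × 405 = 5670 mm².
F_nw = 0.6 F_EXX = 294 MPa.
φR_n = 0.75 × 294 × 5670 × 10⁻³ = 1250 kN.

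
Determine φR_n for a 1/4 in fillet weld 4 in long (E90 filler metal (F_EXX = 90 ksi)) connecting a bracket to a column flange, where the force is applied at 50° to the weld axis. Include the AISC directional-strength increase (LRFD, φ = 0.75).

φR_n ≈ 38.2 kips

t_e = 0.707 × 0.25 = 0.1767 in; A_we = 0.1767 × 4 = 0.707 in².
Directional factor: 1.0 + 0.5 sin^1.5(50°) = 1.335.
F_nw = 0.6 × 90 × 1.335 = 72.1 ksi.
φR_n = 0.75 × 72.1 × 0.707 = 38.23 kips.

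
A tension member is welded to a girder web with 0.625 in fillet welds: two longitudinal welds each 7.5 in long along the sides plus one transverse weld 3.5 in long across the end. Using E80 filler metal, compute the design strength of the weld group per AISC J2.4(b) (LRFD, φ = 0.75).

E80XX → F_EXX = 80 ksi.
t_e = 0.707 × 0.625 = 0.4419 in.
R_nwl = 0.6 × 80 × 0.4419 × 15 = 318.1 kip (longitudinal, 2 welds).
R_nwt = 0.6 × 80 × 0.4419 × 3.5 = 74.23 kip (transverse, base value).
(i) R_nwl + R_nwt = 392.4 kip; (ii) 0.85 R_nwl + 1.5 R_nwt = 381.8 kip.
R_n = max = 392.4 kip [governs: (i)]; φR_n = 294.3 kip.

φR_n ≈ 294 kip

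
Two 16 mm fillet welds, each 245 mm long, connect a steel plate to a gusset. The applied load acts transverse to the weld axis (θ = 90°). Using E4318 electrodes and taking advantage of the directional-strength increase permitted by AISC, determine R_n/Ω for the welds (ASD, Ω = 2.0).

R_n/Ω ≈ 1070 kN

E43XX → F_EXX = 430 MPa.
t_e = 0.707 × 16 = 11.31 mm; A_we = 11.31 × 490 = 5543 mm².
Directional factor: 1.0 + 0.5 sin^1.5(90°) = 1.5.
F_nw = 0.6 × 430 × 1.5 = 387 MPa.
R_n/Ω = (387 × 5543) / 2.0 × 10⁻³ = 1073 kN.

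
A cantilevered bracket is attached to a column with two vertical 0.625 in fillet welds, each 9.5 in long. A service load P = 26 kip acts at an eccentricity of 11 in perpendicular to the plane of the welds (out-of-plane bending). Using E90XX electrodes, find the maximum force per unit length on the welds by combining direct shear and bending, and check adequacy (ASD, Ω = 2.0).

f_max ≈ 9.6 kip/in; adequate

E90XX → F_EXX = 90 ksi.
L_w = 2 × 9.5 = 19 in; section modulus (unit throat) S = 2 × L²/6 = 30.08 in².
Direct shear f_v = P/L_w = 26/19 = 1.368 kip/in.
Moment M = P × e = 26 × 11 = 286 kip·in; bending f_b = M/S = 9.507 kip/in.
f_max = √(f_v² + f_b²) = √(1.368² + 9.507²) = 9.605 kip/in.
r_n/Ω = (1/2.0) × 0.6 × 90 × (0.707 × 0.625) = 11.93 kip/in → adequate.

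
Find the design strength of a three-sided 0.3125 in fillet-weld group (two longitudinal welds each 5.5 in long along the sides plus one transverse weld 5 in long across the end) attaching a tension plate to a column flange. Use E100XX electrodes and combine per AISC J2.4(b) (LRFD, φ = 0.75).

φR_n ≈ 168 kips

E100XX → F_EXX = 100 ksi.
t_e = 0.707 × 0.3125 = 0.2209 in.
R_nwl = 0.6 × 100 × 0.2209 × 11 = 145.8 kips (longitudinal, 2 welds).
R_nwt = 0.6 × 100 × 0.2209 × 5 = 66.28 kips (transverse, base value).
(i) R_nwl + R_nwt = 212.1 kips; (ii) 0.85 R_nwl + 1.5 R_nwt = 223.4 kips.
R_n = max = 223.4 kips [governs: (ii)]; φR_n = 167.5 kips.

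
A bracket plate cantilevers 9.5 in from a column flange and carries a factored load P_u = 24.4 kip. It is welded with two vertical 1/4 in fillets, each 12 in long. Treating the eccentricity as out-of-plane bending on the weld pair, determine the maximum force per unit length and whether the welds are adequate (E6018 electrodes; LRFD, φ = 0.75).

E60XX → F_EXX = 60 ksi.
L_w = 2 × 12 = 24 in; section modulus (unit throat) S = 2 × L²/6 = 48 in².
Direct shear f_v = P/L_w = 24.4/24 = 1.017 kip/in.
Moment M = P × e = 24.4 × 9.5 = 231.8 kip·in; bending f_b = M/S = 4.829 kip/in.
f_max = √(f_v² + f_b²) = √(1.017² + 4.829²) = 4.935 kip/in.
φr_n = 0.75 × 0.6 × 60 × (0.707 × 0.25) = 4.772 kip/in → NOT adequate.

f_max ≈ 4.94 kip/in; NOT adequate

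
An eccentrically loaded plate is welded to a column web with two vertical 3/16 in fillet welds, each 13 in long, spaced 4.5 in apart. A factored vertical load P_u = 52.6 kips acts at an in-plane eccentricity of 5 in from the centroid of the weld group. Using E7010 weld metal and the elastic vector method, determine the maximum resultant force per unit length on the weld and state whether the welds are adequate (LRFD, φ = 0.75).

f_max ≈ 4.7 kip/in; NOT adequate

E70XX → F_EXX = 70 ksi.
Total weld length L_w = 26 in. Treat welds as unit-width lines.
Polar moment about centroid: J = 2[d³/12 + d(b/2)²] = 2[13³/12 + 13×2.25²] = 497.8 in³.
Direct shear f_v = P/L_w = 52.6 / 26 = 2.023 kip/in (vertical).
Torsion M = P·e = 52.6 × 5 = 263 kip·in.
Critical point at (x, y) = (2.25, 6.5) from centroid. f_tx = M·y/J = 3.434 kip/in; f_ty = M·x/J = 1.189 kip/in.
Resultant f_max = √[f_tx² + (f_v + f_ty)²] = √[3.434² + (2.023 + 1.189)²] = 4.702 kip/in.
Capacity per unit length: φr_n = 0.75 × 0.6 × 70 × (0.707 × 0.1875) = 4.176 kip/in.
4.702 > 4.176 → NOT adequate.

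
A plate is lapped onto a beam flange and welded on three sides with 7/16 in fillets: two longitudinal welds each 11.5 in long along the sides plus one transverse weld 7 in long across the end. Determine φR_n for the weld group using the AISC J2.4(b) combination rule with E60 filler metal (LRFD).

E60XX → F_EXX = 60 ksi.
t_e = 0.707 × 0.4375 = 0.3093 in.
R_nwl = 0.6 × 60 × 0.3093 × 23 = 256.1 kips (longitudinal, 2 welds).
R_nwt = 0.6 × 60 × 0.3093 × 7 = 77.95 kips (transverse, base value).
(i) R_nwl + R_nwt = 334.1 kips; (ii) 0.85 R_nwl + 1.5 R_nwt = 334.6 kips.
R_n = max = 334.6 kips [governs: (ii)]; φR_n = 251 kips.

φR_n ≈ 251 kips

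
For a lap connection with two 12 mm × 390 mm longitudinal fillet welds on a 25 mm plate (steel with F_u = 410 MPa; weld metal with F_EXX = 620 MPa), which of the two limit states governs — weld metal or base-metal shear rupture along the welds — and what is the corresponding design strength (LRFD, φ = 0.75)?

t_e = 0.707 × 12 = 8.484 mm; L = 780 mm.
Weld metal: φR_n = 0.75 × 0.6 × 620 × 8.484 × 780 × 10⁻³ = 1846 kN.
Base metal (shear rupture): φR_n = 0.75 × 0.6 × 410 × 25 × 780 × 10⁻³ = 3598 kN.
Governing: weld metal.

φR_n ≈ 1850 kN (weld metal governs)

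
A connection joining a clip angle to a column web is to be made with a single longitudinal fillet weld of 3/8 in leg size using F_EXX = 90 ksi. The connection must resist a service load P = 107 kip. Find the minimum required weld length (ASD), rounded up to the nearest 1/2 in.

Throat t_e = 0.707 × 0.375 = 0.2651 in.
r_n/Ω = (0.6 × 90 × 0.2651) / 2.0 = 7.158 kip/in.
L_req = P / (r_n/Ω) = 107 / 7.158 = 14.95 in total.
Round up → use L = 15 in.

L = 15 in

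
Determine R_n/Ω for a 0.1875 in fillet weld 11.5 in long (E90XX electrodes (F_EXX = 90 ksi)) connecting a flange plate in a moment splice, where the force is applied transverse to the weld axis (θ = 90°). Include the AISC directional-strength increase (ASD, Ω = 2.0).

R_n/Ω ≈ 61.7 kip

t_e = 0.707 × 0.1875 = 0.1326 in; A_we = 0.1326 × 11.5 = 1.524 in².
Directional factor: 1.0 + 0.5 sin^1.5(90°) = 1.5.
F_nw = 0.6 × 90 × 1.5 = 81 ksi.
R_n/Ω = (81 × 1.524) / 2.0 = 61.74 kip.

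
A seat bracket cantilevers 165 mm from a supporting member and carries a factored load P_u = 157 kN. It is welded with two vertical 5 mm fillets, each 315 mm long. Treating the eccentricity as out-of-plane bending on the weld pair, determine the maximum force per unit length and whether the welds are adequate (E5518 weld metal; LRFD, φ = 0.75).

E55XX → F_EXX = 550 MPa.
L_w = 2 × 315 = 630 mm; section modulus (unit throat) S = 2 × L²/6 = 33080 mm².
Direct shear f_v = P/L_w = 157×10³/630 = 249.2 N/mm.
Moment M = P × e = 157×10³ × 165 = 25905000 N·mm; bending f_b = M/S = 783.2 N/mm.
f_max = √(f_v² + f_b²) = √(249.2² + 783.2²) = 821.9 N/mm.
φr_n = 0.75 × 0.6 × 550 × (0.707 × 5) = 874.9 N/mm → adequate.

f_max ≈ 822 N/mm; adequate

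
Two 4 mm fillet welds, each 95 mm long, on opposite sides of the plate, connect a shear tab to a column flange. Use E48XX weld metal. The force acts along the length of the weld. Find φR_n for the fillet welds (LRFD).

E48XX → F_EXX = 480 MPa.
Effective throat t_e = 0.707 × 4 = 2.828 mm.
Total length L = 190 mm; A_we = 2.828 × 190 = 537.3 mm².
F_nw = 0.6 F_EXX = 0.6 × 480 = 288 MPa.
φR_n = 0.75 × 288 × 537.3 × 10⁻³ = 116.1 kN.

φR_n ≈ 116 kN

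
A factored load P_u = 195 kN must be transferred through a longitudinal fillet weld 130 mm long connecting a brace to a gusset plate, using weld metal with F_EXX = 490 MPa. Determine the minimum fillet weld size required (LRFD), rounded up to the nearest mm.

w = 10 mm

Total weld length L = 130 mm.
Required throat t_e = P_u / (φ × 0.6 F_EXX × L) = 195 / (0.75 × 0.6 × 490 × 130 × 10⁻³) = 6.803 mm.
Required leg w = t_e / 0.707 = 9.622 mm → use 10 mm.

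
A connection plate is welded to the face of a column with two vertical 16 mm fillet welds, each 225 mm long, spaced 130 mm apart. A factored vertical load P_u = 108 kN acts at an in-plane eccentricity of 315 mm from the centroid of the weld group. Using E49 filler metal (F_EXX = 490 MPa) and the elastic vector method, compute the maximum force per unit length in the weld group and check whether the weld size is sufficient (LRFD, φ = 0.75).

Total weld length L_w = 450 mm. Treat welds as unit-width lines.
Polar moment about centroid: J = 2[d³/12 + d(b/2)²] = 2[225³/12 + 225×65²] = 3800000 mm³.
Direct shear f_v = P/L_w = 108×10³ / 450 = 240 N/mm (vertical).
Torsion M = P·e = 108×10³ × 315 = 34020000 N·mm.
Critical point at (x, y) = (65, 112.5) from centroid. f_tx = M·y/J = 1007 N/mm; f_ty = M·x/J = 582 N/mm.
Resultant f_max = √[f_tx² + (f_v + f_ty)²] = √[1007² + (240 + 582)²] = 1300 N/mm.
Capacity per unit length: φr_n = 0.75 × 0.6 × 490 × (0.707 × 16) = 2494 N/mm.
1300 ≤ 2494 → adequate.

f_max ≈ 1300 N/mm; adequate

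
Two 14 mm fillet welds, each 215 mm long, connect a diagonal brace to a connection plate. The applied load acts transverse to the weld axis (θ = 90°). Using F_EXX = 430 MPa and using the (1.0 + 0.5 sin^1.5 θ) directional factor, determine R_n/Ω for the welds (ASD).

t_e = 0.707 × 14 = 9.898 mm; A_we = 9.898 × 430 = 4256 mm².
Directional factor: 1.0 + 0.5 sin^1.5(90°) = 1.5.
F_nw = 0.6 × 430 × 1.5 = 387 MPa.
R_n/Ω = (387 × 4256) / 2.0 × 10⁻³ = 823.6 kN.

R_n/Ω ≈ 824 kN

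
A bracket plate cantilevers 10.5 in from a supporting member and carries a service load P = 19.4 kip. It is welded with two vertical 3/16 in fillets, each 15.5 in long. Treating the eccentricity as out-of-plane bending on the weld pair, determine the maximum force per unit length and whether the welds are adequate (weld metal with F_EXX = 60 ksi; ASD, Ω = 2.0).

f_max ≈ 2.62 kip/in; NOT adequate

L_w = 2 × 15.5 = 31 in; section modulus (unit throat) S = 2 × L²/6 = 80.08 in².
Direct shear f_v = P/L_w = 19.4/31 = 0.6258 kip/in.
Moment M = P × e = 19.4 × 10.5 = 203.7 kip·in; bending f_b = M/S = 2.544 kip/in.
f_max = √(f_v² + f_b²) = √(0.6258² + 2.544²) = 2.619 kip/in.
r_n/Ω = (1/2.0) × 0.6 × 60 × (0.707 × 0.1875) = 2.386 kip/in → NOT adequate.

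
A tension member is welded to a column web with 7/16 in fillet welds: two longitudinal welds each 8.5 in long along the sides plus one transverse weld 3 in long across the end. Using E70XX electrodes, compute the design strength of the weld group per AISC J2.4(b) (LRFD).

E70XX → F_EXX = 70 ksi.
t_e = 0.707 × 0.4375 = 0.3093 in.
R_nwl = 0.6 × 70 × 0.3093 × 17 = 220.8 kip (longitudinal, 2 welds).
R_nwt = 0.6 × 70 × 0.3093 × 3 = 38.97 kip (transverse, base value).
(i) R_nwl + R_nwt = 259.8 kip; (ii) 0.85 R_nwl + 1.5 R_nwt = 246.2 kip.
R_n = max = 259.8 kip [governs: (i)]; φR_n = 194.9 kip.

φR_n ≈ 195 kip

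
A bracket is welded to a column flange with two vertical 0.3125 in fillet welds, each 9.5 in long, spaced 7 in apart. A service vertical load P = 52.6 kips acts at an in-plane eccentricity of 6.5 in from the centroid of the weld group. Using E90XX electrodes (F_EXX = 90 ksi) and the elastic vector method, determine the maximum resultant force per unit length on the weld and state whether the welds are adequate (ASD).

Total weld length L_w = 19 in. Treat welds as unit-width lines.
Polar moment about centroid: J = 2[d³/12 + d(b/2)²] = 2[9.5³/12 + 9.5×3.5²] = 375.6 in³.
Direct shear f_v = P/L_w = 52.6 / 19 = 2.768 kip/in (vertical).
Torsion M = P·e = 52.6 × 6.5 = 341.9 kip·in.
Critical point at (x, y) = (3.5, 4.75) from centroid. f_tx = M·y/J = 4.323 kip/in; f_ty = M·x/J = 3.186 kip/in.
Resultant f_max = √[f_tx² + (f_v + f_ty)²] = √[4.323² + (2.768 + 3.186)²] = 7.358 kip/in.
Capacity per unit length: r_n/Ω = (1/2.0) × 0.6 × 90 × (0.707 × 0.3125) = 5.965 kip/in.
7.358 > 5.965 → NOT adequate.

f_max ≈ 7.36 kip/in; NOT adequate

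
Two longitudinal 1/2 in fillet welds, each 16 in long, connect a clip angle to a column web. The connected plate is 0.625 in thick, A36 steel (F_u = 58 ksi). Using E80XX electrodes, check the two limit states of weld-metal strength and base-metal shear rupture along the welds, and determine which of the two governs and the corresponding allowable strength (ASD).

R_n/Ω ≈ 271 kips (weld metal governs)

E80XX → F_EXX = 80 ksi.
t_e = 0.707 × 0.5 = 0.3535 in; L = 32 in.
Weld metal: R_n/Ω = (1/2.0) × 0.6 × 80 × 0.3535 × 32 = 271.5 kips.
Base metal (shear rupture): R_n/Ω = (1/2.0) × 0.6 × 58 × 0.625 × 32 = 348 kips.
Governing: weld metal.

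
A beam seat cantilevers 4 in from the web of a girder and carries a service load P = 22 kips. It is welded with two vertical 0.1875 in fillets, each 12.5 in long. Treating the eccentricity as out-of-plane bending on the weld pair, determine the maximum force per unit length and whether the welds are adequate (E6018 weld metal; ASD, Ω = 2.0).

E60XX → F_EXX = 60 ksi.
L_w = 2 × 12.5 = 25 in; section modulus (unit throat) S = 2 × L²/6 = 52.08 in².
Direct shear f_v = P/L_w = 22/25 = 0.88 kip/in.
Moment M = P × e = 22 × 4 = 88 kip·in; bending f_b = M/S = 1.69 kip/in.
f_max = √(f_v² + f_b²) = √(0.88² + 1.69²) = 1.905 kip/in.
r_n/Ω = (1/2.0) × 0.6 × 60 × (0.707 × 0.1875) = 2.386 kip/in → adequate.

f_max ≈ 1.91 kip/in; adequate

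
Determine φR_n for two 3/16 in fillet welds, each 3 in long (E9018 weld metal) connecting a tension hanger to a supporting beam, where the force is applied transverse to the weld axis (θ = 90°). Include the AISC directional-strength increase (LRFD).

φR_n ≈ 48.3 kips

E90XX → F_EXX = 90 ksi.
t_e = 0.707 × 0.1875 = 0.1326 in; A_we = 0.1326 × 6 = 0.7954 in².
Directional factor: 1.0 + 0.5 sin^1.5(90°) = 1.5.
F_nw = 0.6 × 90 × 1.5 = 81 ksi.
φR_n = 0.75 × 81 × 0.7954 = 48.32 kips.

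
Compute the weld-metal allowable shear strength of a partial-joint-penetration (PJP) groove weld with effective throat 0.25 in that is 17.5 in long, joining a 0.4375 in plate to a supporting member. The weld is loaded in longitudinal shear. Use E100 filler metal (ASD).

R_n/Ω ≈ 131 kip

E100XX → F_EXX = 100 ksi.
Effective throat (given) t_e = 0.25 in.
A_we = 0.25 × 17.5 = 4.375 in².
F_nw = 0.6 F_EXX = 60 ksi.
R_n/Ω = (60 × 4.375) / 2.0 = 131.2 kip.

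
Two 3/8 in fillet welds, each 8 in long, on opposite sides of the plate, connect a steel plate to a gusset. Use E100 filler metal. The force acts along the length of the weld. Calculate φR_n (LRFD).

E100XX → F_EXX = 100 ksi.
Effective throat t_e = 0.707 × 0.375 = 0.2651 in.
Total length L = 16 in; A_we = 0.2651 × 16 = 4.242 in².
F_nw = 0.6 F_EXX = 0.6 × 100 = 60 ksi.
φR_n = 0.75 × 60 × 4.242 = 190.9 kips.

φR_n ≈ 191 kips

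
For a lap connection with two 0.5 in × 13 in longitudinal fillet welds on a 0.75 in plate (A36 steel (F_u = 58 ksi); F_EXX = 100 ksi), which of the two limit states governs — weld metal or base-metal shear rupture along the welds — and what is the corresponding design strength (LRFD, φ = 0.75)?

t_e = 0.707 × 0.5 = 0.3535 in; L = 26 in.
Weld metal: φR_n = 0.75 × 0.6 × 100 × 0.3535 × 26 = 413.6 kips.
Base metal (shear rupture): φR_n = 0.75 × 0.6 × 58 × 0.75 × 26 = 508.9 kips.
Governing: weld metal.

φR_n ≈ 414 kips (weld metal governs)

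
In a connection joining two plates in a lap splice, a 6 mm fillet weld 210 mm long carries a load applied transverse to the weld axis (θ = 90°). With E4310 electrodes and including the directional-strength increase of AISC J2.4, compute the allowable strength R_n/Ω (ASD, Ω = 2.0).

E43XX → F_EXX = 430 MPa.
t_e = 0.707 × 6 = 4.242 mm; A_we = 4.242 × 210 = 890.8 mm².
Directional factor: 1.0 + 0.5 sin^1.5(90°) = 1.5.
F_nw = 0.6 × 430 × 1.5 = 387 MPa.
R_n/Ω = (387 × 890.8) / 2.0 × 10⁻³ = 172.4 kN.

R_n/Ω ≈ 172 kN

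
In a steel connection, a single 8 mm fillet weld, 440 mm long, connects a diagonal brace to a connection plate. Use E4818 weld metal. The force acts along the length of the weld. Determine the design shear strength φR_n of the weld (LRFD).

E48XX → F_EXX = 480 MPa.
Effective throat t_e = 0.707 × 8 = 5.656 mm.
Total length L = 440 mm; A_we = 5.656 × 440 = 2489 mm².
F_nw = 0.6 F_EXX = 0.6 × 480 = 288 MPa.
φR_n = 0.75 × 288 × 2489 × 10⁻³ = 537.5 kN.

φR_n ≈ 538 kN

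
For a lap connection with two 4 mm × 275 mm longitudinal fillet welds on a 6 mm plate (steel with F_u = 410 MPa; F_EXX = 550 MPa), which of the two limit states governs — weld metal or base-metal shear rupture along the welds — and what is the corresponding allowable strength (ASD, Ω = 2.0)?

R_n/Ω ≈ 257 kN (weld metal governs)

t_e = 0.707 × 4 = 2.828 mm; L = 550 mm.
Weld metal: R_n/Ω = (1/2.0) × 0.6 × 550 × 2.828 × 550 × 10⁻³ = 256.6 kN.
Base metal (shear rupture): R_n/Ω = (1/2.0) × 0.6 × 410 × 6 × 550 × 10⁻³ = 405.9 kN.
Governing: weld metal.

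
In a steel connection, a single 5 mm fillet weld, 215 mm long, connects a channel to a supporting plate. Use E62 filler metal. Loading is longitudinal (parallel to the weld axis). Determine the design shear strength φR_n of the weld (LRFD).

φR_n ≈ 212 kN

E62XX → F_EXX = 620 MPa.
Effective throat t_e = 0.707 × 5 = 3.535 mm.
Total length L = 215 mm; A_we = 3.535 × 215 = 760 mm².
F_nw = 0.6 F_EXX = 0.6 × 620 = 372 MPa.
φR_n = 0.75 × 372 × 760 × 10⁻³ = 212 kN.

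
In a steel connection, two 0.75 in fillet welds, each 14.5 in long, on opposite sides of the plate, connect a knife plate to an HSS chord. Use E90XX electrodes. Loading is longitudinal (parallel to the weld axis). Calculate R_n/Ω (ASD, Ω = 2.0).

R_n/Ω ≈ 415 kip

E90XX → F_EXX = 90 ksi.
Effective throat t_e = 0.707 × 0.75 = 0.5302 in.
Total length L = 29 in; A_we = 0.5302 × 29 = 15.38 in².
F_nw = 0.6 F_EXX = 0.6 × 90 = 54 ksi.
R_n = 54 × 15.38 = 830.4 kip; R_n/Ω = 830.4/2.0 = 415.2 kip.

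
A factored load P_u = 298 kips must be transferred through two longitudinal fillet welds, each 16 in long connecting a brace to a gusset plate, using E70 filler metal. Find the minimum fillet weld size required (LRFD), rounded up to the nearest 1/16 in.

E70XX → F_EXX = 70 ksi.
Total weld length L = 32 in.
Required throat t_e = P_u / (φ × 0.6 F_EXX × L) = 298 / (0.75 × 0.6 × 70 × 32) = 0.2956 in.
Required leg w = t_e / 0.707 = 0.4182 in → use 7/16 in.

w = 7/16 in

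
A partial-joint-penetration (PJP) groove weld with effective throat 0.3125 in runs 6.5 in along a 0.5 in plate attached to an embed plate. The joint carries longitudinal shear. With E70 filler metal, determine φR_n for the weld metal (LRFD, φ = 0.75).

φR_n ≈ 64 kip

E70XX → F_EXX = 70 ksi.
Effective throat (given) t_e = 0.3125 in.
A_we = 0.3125 × 6.5 = 2.031 in².
F_nw = 0.6 F_EXX = 42 ksi.
φR_n = 0.75 × 42 × 2.031 = 63.98 kip.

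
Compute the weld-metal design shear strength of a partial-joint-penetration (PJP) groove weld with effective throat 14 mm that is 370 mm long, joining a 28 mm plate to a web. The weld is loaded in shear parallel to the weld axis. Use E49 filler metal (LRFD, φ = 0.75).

φR_n ≈ 1140 kN

E49XX → F_EXX = 490 MPa.
Effective throat (given) t_e = 14 mm.
A_we = 14 × 370 = 5180 mm².
F_nw = 0.6 F_EXX = 294 MPa.
φR_n = 0.75 × 294 × 5180 × 10⁻³ = 1142 kN.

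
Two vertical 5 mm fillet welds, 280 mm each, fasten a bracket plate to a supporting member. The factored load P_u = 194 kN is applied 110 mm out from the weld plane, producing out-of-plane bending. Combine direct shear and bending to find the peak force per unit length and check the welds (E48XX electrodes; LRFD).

E48XX → F_EXX = 480 MPa.
L_w = 2 × 280 = 560 mm; section modulus (unit throat) S = 2 × L²/6 = 26130 mm².
Direct shear f_v = P/L_w = 194×10³/560 = 346.4 N/mm.
Moment M = P × e = 194×10³ × 110 = 21340000 N·mm; bending f_b = M/S = 816.6 N/mm.
f_max = √(f_v² + f_b²) = √(346.4² + 816.6²) = 887 N/mm.
φr_n = 0.75 × 0.6 × 480 × (0.707 × 5) = 763.6 N/mm → NOT adequate.

f_max ≈ 887 N/mm; NOT adequate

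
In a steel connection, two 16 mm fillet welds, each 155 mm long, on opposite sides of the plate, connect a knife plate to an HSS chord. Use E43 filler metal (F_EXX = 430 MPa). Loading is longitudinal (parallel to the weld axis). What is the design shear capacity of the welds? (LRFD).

Effective throat t_e = 0.707 × 16 = 11.31 mm.
Total length L = 310 mm; A_we = 11.31 × 310 = 3507 mm².
F_nw = 0.6 F_EXX = 0.6 × 430 = 258 MPa.
φR_n = 0.75 × 258 × 3507 × 10⁻³ = 678.6 kN.

φR_n ≈ 679 kN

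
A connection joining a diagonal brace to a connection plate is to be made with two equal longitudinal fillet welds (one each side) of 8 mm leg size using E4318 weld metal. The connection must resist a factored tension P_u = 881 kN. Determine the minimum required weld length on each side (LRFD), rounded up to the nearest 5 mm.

L = 405 mm on each side

E43XX → F_EXX = 430 MPa.
Throat t_e = 0.707 × 8 = 5.656 mm.
φr_n = 0.75 × 0.6 × 430 × 5.656 × 10⁻³ = 1.094 kN/mm.
L_req = P_u / φr_n = 881 / 1.094 = 805 mm total.
Per side: 805 / 2 = 402.5 mm.
Round up → use L = 405 mm on each side.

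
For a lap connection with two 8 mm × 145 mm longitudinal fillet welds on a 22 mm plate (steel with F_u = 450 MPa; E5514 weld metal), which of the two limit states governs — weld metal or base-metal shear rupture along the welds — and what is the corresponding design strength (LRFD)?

E55XX → F_EXX = 550 MPa.
t_e = 0.707 × 8 = 5.656 mm; L = 290 mm.
Weld metal: φR_n = 0.75 × 0.6 × 550 × 5.656 × 290 × 10⁻³ = 406 kN.
Base metal (shear rupture): φR_n = 0.75 × 0.6 × 450 × 22 × 290 × 10⁻³ = 1292 kN.
Governing: weld metal.

φR_n ≈ 406 kN (weld metal governs)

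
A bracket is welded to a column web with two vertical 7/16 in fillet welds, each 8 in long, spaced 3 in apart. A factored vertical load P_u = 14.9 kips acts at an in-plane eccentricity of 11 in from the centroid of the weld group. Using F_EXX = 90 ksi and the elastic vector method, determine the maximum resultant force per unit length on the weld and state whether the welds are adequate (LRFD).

Total weld length L_w = 16 in. Treat welds as unit-width lines.
Polar moment about centroid: J = 2[d³/12 + d(b/2)²] = 2[8³/12 + 8×1.5²] = 121.3 in³.
Direct shear f_v = P/L_w = 14.9 / 16 = 0.9313 kip/in (vertical).
Torsion M = P·e = 14.9 × 11 = 163.9 kip·in.
Critical point at (x, y) = (1.5, 4) from centroid. f_tx = M·y/J = 5.403 kip/in; f_ty = M·x/J = 2.026 kip/in.
Resultant f_max = √[f_tx² + (f_v + f_ty)²] = √[5.403² + (0.9313 + 2.026)²] = 6.16 kip/in.
Capacity per unit length: φr_n = 0.75 × 0.6 × 90 × (0.707 × 0.4375) = 12.53 kip/in.
6.16 ≤ 12.53 → adequate.

f_max ≈ 6.16 kip/in; adequate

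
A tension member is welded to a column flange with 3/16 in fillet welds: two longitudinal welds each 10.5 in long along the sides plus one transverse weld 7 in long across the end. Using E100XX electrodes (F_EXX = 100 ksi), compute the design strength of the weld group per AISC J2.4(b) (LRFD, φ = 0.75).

t_e = 0.707 × 0.1875 = 0.1326 in.
R_nwl = 0.6 × 100 × 0.1326 × 21 = 167 kips (longitudinal, 2 welds).
R_nwt = 0.6 × 100 × 0.1326 × 7 = 55.68 kips (transverse, base value).
(i) R_nwl + R_nwt = 222.7 kips; (ii) 0.85 R_nwl + 1.5 R_nwt = 225.5 kips.
R_n = max = 225.5 kips [governs: (ii)]; φR_n = 169.1 kips.

φR_n ≈ 169 kips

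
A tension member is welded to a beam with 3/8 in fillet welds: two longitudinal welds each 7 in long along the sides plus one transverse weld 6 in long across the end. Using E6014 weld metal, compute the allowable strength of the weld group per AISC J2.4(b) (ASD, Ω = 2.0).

E60XX → F_EXX = 60 ksi.
t_e = 0.707 × 0.375 = 0.2651 in.
R_nwl = 0.6 × 60 × 0.2651 × 14 = 133.6 kip (longitudinal, 2 welds).
R_nwt = 0.6 × 60 × 0.2651 × 6 = 57.27 kip (transverse, base value).
(i) R_nwl + R_nwt = 190.9 kip; (ii) 0.85 R_nwl + 1.5 R_nwt = 199.5 kip.
R_n = max = 199.5 kip [governs: (ii)]; R_n/Ω = 99.74 kip.

R_n/Ω ≈ 99.7 kip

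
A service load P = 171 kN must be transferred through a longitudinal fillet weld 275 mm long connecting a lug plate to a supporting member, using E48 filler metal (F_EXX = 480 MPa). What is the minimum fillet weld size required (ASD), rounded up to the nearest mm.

Total weld length L = 275 mm.
Required throat t_e = P × Ω / (0.6 F_EXX × L) = 171 × 2.0 / (0.6 × 480 × 275 × 10⁻³) = 4.318 mm.
Required leg w = t_e / 0.707 = 6.108 mm → use 7 mm.

w = 7 mm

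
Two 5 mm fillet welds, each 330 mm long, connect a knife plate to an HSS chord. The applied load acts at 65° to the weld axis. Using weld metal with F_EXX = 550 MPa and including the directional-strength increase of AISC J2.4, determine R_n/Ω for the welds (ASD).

R_n/Ω ≈ 551 kN

t_e = 0.707 × 5 = 3.535 mm; A_we = 3.535 × 660 = 2333 mm².
Directional factor: 1.0 + 0.5 sin^1.5(65°) = 1.431.
F_nw = 0.6 × 550 × 1.431 = 472.4 MPa.
R_n/Ω = (472.4 × 2333) / 2.0 × 10⁻³ = 551 kN.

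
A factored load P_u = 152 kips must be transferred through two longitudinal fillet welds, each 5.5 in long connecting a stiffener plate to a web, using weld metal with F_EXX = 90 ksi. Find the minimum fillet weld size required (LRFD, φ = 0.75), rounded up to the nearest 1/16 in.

Total weld length L = 11 in.
Required throat t_e = P_u / (φ × 0.6 F_EXX × L) = 152 / (0.75 × 0.6 × 90 × 11) = 0.3412 in.
Required leg w = t_e / 0.707 = 0.4826 in → use 1/2 in.

w = 1/2 in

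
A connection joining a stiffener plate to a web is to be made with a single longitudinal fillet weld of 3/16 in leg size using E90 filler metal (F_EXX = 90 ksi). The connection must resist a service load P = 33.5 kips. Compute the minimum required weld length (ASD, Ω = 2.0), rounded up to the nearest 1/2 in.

Throat t_e = 0.707 × 0.1875 = 0.1326 in.
r_n/Ω = (0.6 × 90 × 0.1326) / 2.0 = 3.579 kip/in.
L_req = P / (r_n/Ω) = 33.5 / 3.579 = 9.36 in total.
Round up → use L = 9.5 in.

L = 9.5 in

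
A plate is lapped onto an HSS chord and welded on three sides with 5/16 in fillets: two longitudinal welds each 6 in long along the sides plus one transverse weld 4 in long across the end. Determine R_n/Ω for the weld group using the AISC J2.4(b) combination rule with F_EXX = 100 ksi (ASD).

t_e = 0.707 × 0.3125 = 0.2209 in.
R_nwl = 0.6 × 100 × 0.2209 × 12 = 159.1 kips (longitudinal, 2 welds).
R_nwt = 0.6 × 100 × 0.2209 × 4 = 53.02 kips (transverse, base value).
(i) R_nwl + R_nwt = 212.1 kips; (ii) 0.85 R_nwl + 1.5 R_nwt = 214.8 kips.
R_n = max = 214.8 kips [governs: (ii)]; R_n/Ω = 107.4 kips.

R_n/Ω ≈ 107 kips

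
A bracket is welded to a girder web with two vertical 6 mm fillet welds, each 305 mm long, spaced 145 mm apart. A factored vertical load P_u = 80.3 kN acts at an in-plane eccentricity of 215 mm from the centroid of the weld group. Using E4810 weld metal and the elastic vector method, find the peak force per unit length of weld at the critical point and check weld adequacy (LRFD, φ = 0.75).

f_max ≈ 440 N/mm; adequate

E48XX → F_EXX = 480 MPa.
Total weld length L_w = 610 mm. Treat welds as unit-width lines.
Polar moment about centroid: J = 2[d³/12 + d(b/2)²] = 2[305³/12 + 305×72.5²] = 7935000 mm³.
Direct shear f_v = P/L_w = 80.3×10³ / 610 = 131.6 N/mm (vertical).
Torsion M = P·e = 80.3×10³ × 215 = 17264000 N·mm.
Critical point at (x, y) = (72.5, 152.5) from centroid. f_tx = M·y/J = 331.8 N/mm; f_ty = M·x/J = 157.7 N/mm.
Resultant f_max = √[f_tx² + (f_v + f_ty)²] = √[331.8² + (131.6 + 157.7)²] = 440.3 N/mm.
Capacity per unit length: φr_n = 0.75 × 0.6 × 480 × (0.707 × 6) = 916.3 N/mm.
440.3 ≤ 916.3 → adequate.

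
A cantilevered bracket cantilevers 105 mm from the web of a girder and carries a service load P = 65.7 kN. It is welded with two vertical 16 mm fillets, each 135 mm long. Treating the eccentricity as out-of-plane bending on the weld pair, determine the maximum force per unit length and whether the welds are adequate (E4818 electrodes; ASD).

E48XX → F_EXX = 480 MPa.
L_w = 2 × 135 = 270 mm; section modulus (unit throat) S = 2 × L²/6 = 6075 mm².
Direct shear f_v = P/L_w = 65.7×10³/270 = 243.3 N/mm.
Moment M = P × e = 65.7×10³ × 105 = 6898500 N·mm; bending f_b = M/S = 1136 N/mm.
f_max = √(f_v² + f_b²) = √(243.3² + 1136²) = 1161 N/mm.
r_n/Ω = (1/2.0) × 0.6 × 480 × (0.707 × 16) = 1629 N/mm → adequate.

f_max ≈ 1160 N/mm; adequate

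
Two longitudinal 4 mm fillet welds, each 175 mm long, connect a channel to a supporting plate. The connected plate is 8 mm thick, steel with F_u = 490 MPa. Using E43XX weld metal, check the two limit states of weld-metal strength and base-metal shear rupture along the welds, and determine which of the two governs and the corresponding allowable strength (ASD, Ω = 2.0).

R_n/Ω ≈ 128 kN (weld metal governs)

E43XX → F_EXX = 430 MPa.
t_e = 0.707 × 4 = 2.828 mm; L = 350 mm.
Weld metal: R_n/Ω = (1/2.0) × 0.6 × 430 × 2.828 × 350 × 10⁻³ = 127.7 kN.
Base metal (shear rupture): R_n/Ω = (1/2.0) × 0.6 × 490 × 8 × 350 × 10⁻³ = 411.6 kN.
Governing: weld metal.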